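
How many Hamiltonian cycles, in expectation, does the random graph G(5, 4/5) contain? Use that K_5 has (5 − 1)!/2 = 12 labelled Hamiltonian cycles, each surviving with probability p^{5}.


K_5 has (5 − 1)!/2 = 12 labelled Hamiltonian cycles.
For each such Hamiltonian cycle H, let X_H = 1 if all 5 edges of H are present in G. Then P[X_H = 1] = p^{5} = (4/5)^{5} = 1024/3125.
By linearity: E[X] = Σ_H E[X_H] = 12 · p^{5} = 12 · 1024/3125 = 12288/3125.
Numerically: E[X] ≈ 3.9322.

E[X] = 12 · (4/5)^{5} = 12288/3125 ≈ 3.9322.


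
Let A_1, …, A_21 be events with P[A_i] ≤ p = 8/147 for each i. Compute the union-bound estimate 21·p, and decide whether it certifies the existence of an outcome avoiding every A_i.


Union bound: P[∪_{i=1}^{21} A_i] ≤ Σ_i P[A_i] ≤ 21·p = 21·(8/147) = 8/7.
Numerically: 8/7 ≈ 1.143.
Is 8/7 < 1? NO.
Since the bound 8/7 is ≥ 1, the union bound is uninformative here; it does NOT by itself certify existence.

21·p = 8/7 ≈ 1.143; existence NOT certified by the union bound.


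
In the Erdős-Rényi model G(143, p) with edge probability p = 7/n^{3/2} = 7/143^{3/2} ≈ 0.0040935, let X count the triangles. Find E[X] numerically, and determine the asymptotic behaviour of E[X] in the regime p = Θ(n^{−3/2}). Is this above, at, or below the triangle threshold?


Number of potential triangles: C(143, 3) = 477191.
Each occurs with probability p³ ≈ (0.0040935)³ ≈ 6.8593340e-08.
By linearity: E[X] = C(143, 3)·p³ ≈ 477191 · 6.8593340e-08 ≈ 0.03273.
Since α = 3/2 > 1, p = c/n^{3/2} = o(1/n) is below the triangle threshold p ~ 1/n. Asymptotically E[X] ~ (c³/6)·n^{3(1−α)} = (7³/6)·n^{-1.5} → 0, so by Markov's inequality G has no triangles w.h.p.

E[X] ≈ 0.03273; in regime p = Θ(1/n^{3/2}) E[X] tends to 0 (below the triangle threshold p ~ 1/n).


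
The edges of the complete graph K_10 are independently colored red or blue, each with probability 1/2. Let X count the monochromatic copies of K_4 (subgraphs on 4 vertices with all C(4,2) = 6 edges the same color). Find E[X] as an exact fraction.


Let X = Σ_S X_S over the C(10, 4) = 210 subsets S of size 4, where X_S = 1 if the K_4 on S is monochromatic.
For a fixed S, the K_4 on S has C(4, 2) = 6 edges. P[all 6 edges red] = (1/2)^6, and likewise for blue, so P[monochromatic] = 2·(1/2)^6 = 2^{1 − 6} = 1/32.
Summing: E[X] = C(10, 4) · 2^{1 − 6} = 210 · 1/32 = 105/16.
Numerically: E[X] ≈ 6.56250.

E[X] = C(10,4)·2^(1−C(4,2)) = 105/16 ≈ 6.56250.


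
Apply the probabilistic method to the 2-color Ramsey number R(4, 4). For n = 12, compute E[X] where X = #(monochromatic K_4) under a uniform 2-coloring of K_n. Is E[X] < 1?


E[X] = C(12, 4) · 2^{1 − 6} = 495 · 2^{−5} = 495/32.
As a reduced fraction: E[X] = 495/32 ≈ 15.4687500.
Is E[X] < 1? NO.
Since E[X] ≥ 1, the first-moment bound is inconclusive at n = 12; it does NOT by itself certify R(4, 4) > 12.

E[X] = 495/32 ≈ 15.4687500; E[X] ≥ 1; first-moment method inconclusive here.


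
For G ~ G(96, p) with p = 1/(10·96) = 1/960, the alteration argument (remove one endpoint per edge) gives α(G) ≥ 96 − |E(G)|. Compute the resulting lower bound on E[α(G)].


E[|E(G)|] = C(96, 2)·p = 4560 · (1/960) = 19/4.
E[α(G)] ≥ n − E[|E(G)|] = 96 − 19/4 = 365/4.
Numerically: ≈ 91.250.
(This is only a lower bound; the true E[α(G)] may be larger.)

E[α(G)] ≥ 365/4 ≈ 91.250.


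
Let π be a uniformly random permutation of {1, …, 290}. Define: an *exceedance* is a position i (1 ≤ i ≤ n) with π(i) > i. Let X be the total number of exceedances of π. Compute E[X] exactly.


Write X = Σ_{i=1}^{290} X_i, where X_i = 1_{π(i) > i}.
For each fixed i, π(i) is uniform over {1, …, 290} (marginal of a uniform permutation), so P[π(i) > i] = (n − i)/n. Summing: Σ_{i=1}^{290} (n − i)/n = (0 + 1 + … + 289)/290 = 290(290 − 1)/(2·290) = (290 − 1)/2.
Hence E[X] = Σ_{i=1}^{290} (290 − i)/290 = 289/2 ≈ 144.500000.

E[X] = 289/2 = 144.500000.


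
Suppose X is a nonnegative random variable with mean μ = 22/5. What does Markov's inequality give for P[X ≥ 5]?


μ = E[X] = 22/5, a = 5.
Markov: P[X ≥ 5] ≤ μ/a = (22/5)/5 = 22/25.
Numerically: ≈ 0.880000.
(Since a = 5 > μ = 4.400000, the bound 22/25 is < 1 and informative.)

P[X ≥ 5] ≤ 22/25 ≈ 0.880000.


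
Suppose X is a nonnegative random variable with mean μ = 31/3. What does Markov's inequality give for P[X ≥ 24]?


μ = E[X] = 31/3, a = 24.
Markov: P[X ≥ 24] ≤ μ/a = (31/3)/24 = 31/72.
Numerically: ≈ 0.431.
(Since a = 24 > μ = 10.333, the bound 31/72 is < 1 and informative.)

P[X ≥ 24] ≤ 31/72 ≈ 0.431.


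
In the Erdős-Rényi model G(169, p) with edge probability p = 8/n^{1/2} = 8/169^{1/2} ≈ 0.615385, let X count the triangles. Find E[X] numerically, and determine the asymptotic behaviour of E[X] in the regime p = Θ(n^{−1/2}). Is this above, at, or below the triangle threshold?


Number of potential triangles: C(169, 3) = 790244.
Each occurs with probability p³ ≈ (0.615385)³ ≈ 2.33045061e-01.
By linearity: E[X] = C(169, 3)·p³ ≈ 790244 · 2.33045061e-01 ≈ 184162.461538.
Since α = 1/2 < 1, p = c/n^{1/2} ≫ 1/n is above the triangle threshold p ~ 1/n. Asymptotically E[X] ~ (c³/6)·n^{3(1−α)} = (8³/6)·n^{1.5} → ∞; triangles are abundant w.h.p.

E[X] ≈ 184162.461538; in regime p = Θ(1/n^{1/2}) E[X] diverges (above the triangle threshold p ~ 1/n).


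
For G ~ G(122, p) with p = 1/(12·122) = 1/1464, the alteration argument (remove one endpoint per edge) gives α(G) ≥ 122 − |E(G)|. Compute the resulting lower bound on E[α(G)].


E[|E(G)|] = C(122, 2)·p = 7381 · (1/1464) = 121/24.
E[α(G)] ≥ n − E[|E(G)|] = 122 − 121/24 = 2807/24.
Numerically: ≈ 116.958.
(This is only a lower bound; the true E[α(G)] may be larger.)

E[α(G)] ≥ 2807/24 ≈ 116.958.


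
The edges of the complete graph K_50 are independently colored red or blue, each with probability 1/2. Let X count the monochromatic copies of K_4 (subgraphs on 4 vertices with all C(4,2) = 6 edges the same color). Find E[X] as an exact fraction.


Let X = Σ_S X_S over the C(50, 4) = 230300 subsets S of size 4, where X_S = 1 if the K_4 on S is monochromatic.
For a fixed S, the K_4 on S has C(4, 2) = 6 edges. P[all 6 edges red] = (1/2)^6, and likewise for blue, so P[monochromatic] = 2·(1/2)^6 = 2^{1 − 6} = 1/32.
Summing: E[X] = C(50, 4) · 2^{1 − 6} = 230300 · 1/32 = 57575/8.
Numerically: E[X] ≈ 7196.87500.

E[X] = C(50,4)·2^(1−C(4,2)) = 57575/8 ≈ 7196.87500.


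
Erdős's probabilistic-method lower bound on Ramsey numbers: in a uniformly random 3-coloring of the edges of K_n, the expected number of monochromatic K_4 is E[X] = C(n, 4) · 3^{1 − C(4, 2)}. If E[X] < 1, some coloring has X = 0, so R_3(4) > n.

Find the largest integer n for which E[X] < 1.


We need C(n, 4) · 3^{1 − 6} < 1, i.e. C(n, 4) < 3^{6 − 1} = 243.
Check values of n near the boundary:
  n = 7: C(7, 4) = 35; 35 < 243? YES
  n = 8: C(8, 4) = 70; 70 < 243? YES
  n = 9: C(9, 4) = 126; 126 < 243? YES
  n = 10: C(10, 4) = 210; 210 < 243? YES
  n = 11: C(11, 4) = 330; 330 < 243? NO
The largest n with C(n, 4) < 243 is n = 10 (where E[X] = 70/81 ≈ 0.864). Hence R_3(4) > 10, i.e. R_3(4) ≥ 11.

Largest n = 10; hence R_3(4) > 10.


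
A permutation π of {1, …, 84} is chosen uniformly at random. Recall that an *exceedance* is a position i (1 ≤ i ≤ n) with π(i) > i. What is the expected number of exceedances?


Write X = Σ_{i=1}^{84} X_i, where X_i = 1_{π(i) > i}.
For each fixed i, π(i) is uniform over {1, …, 84} (marginal of a uniform permutation), so P[π(i) > i] = (n − i)/n. Summing: Σ_{i=1}^{84} (n − i)/n = (0 + 1 + … + 83)/84 = 84(84 − 1)/(2·84) = (84 − 1)/2.
Hence E[X] = Σ_{i=1}^{84} (84 − i)/84 = 83/2 ≈ 41.50000.

E[X] = 83/2 = 41.50000.


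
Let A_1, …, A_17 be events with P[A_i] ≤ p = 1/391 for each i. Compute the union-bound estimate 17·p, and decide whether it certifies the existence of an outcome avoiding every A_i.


Union bound: P[∪_{i=1}^{17} A_i] ≤ Σ_i P[A_i] ≤ 17·p = 17·(1/391) = 1/23.
Numerically: 1/23 ≈ 0.043478.
Is 1/23 < 1? YES.
Since P[∪ A_i] ≤ 1/23 < 1, the complement has P[∩ A_i^c] ≥ 1 − 1/23 = 22/23 > 0, so some outcome avoids every A_i.

17·p = 1/23 ≈ 0.043478; existence CERTIFIED by the union bound.


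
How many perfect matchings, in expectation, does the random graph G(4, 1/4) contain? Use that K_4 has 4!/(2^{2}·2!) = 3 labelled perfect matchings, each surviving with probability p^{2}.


K_4 has 4!/(2^{2}·2!) = 3 labelled perfect matchings.
For each such perfect matching H, let X_H = 1 if all 2 edges of H are present in G. Then P[X_H = 1] = p^{2} = (1/4)^{2} = 1/16.
Summing the indicators: E[X] = Σ_H E[X_H] = 3 · p^{2} = 3 · 1/16 = 3/16.
Numerically: E[X] ≈ 0.1875.

E[X] = 3 · (1/4)^{2} = 3/16 ≈ 0.1875.


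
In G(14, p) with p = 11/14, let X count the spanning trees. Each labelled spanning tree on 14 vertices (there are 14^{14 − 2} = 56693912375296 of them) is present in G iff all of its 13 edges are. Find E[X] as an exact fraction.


K_14 has 14^{14 − 2} = 56693912375296 labelled spanning trees.
For each such spanning tree H, let X_H = 1 if all 13 edges of H are present in G. Then P[X_H = 1] = p^{13} = (11/14)^{13} = 34522712143931/793714773254144.
By linearity: E[X] = Σ_H E[X_H] = 56693912375296 · p^{13} = 56693912375296 · 34522712143931/793714773254144 = 34522712143931/14.
Numerically: E[X] ≈ 2.4659e+12.

E[X] = 56693912375296 · (11/14)^{13} = 34522712143931/14 ≈ 2.4659e+12.


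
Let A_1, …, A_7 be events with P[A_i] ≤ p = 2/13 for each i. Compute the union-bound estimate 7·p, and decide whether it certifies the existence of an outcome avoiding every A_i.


Union bound: P[∪_{i=1}^{7} A_i] ≤ Σ_i P[A_i] ≤ 7·p = 7·(2/13) = 14/13.
Numerically: 14/13 ≈ 1.076923.
Is 14/13 < 1? NO.
Since the bound 14/13 is ≥ 1, the union bound is uninformative here; it does NOT by itself certify existence.

7·p = 14/13 ≈ 1.076923; existence NOT certified by the union bound.


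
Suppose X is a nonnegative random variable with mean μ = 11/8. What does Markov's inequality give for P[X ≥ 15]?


μ = E[X] = 11/8, a = 15.
Markov: P[X ≥ 15] ≤ μ/a = (11/8)/15 = 11/120.
Numerically: ≈ 0.091667.
(Since a = 15 > μ = 1.375000, the bound 11/120 is < 1 and informative.)

P[X ≥ 15] ≤ 11/120 ≈ 0.091667.


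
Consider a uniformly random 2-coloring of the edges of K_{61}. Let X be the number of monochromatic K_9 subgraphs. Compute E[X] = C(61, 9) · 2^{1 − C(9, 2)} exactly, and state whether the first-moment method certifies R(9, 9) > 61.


E[X] = C(61, 9) · 2^{1 − 36} = 17341763505 · 2^{−35} = 17341763505/34359738368.
As a reduced fraction: E[X] = 17341763505/34359738368 ≈ 0.50471.
Is E[X] < 1? YES.
Since E[X] < 1, there exists a 2-coloring of K_{61} with no monochromatic K_9; hence R(9, 9) > 61.

E[X] = 17341763505/34359738368 ≈ 0.50471; E[X] < 1, so R(9, 9) > 61.


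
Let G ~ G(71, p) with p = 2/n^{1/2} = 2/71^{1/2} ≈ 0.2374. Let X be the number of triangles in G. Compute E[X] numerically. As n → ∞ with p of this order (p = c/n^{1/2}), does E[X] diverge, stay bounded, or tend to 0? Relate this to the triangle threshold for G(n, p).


Number of potential triangles: C(71, 3) = 57155.
Each occurs with probability p³ ≈ (0.2374)³ ≈ 1.337219e-02.
By linearity: E[X] = C(71, 3)·p³ ≈ 57155 · 1.337219e-02 ≈ 764.2874.
Since α = 1/2 < 1, p = c/n^{1/2} ≫ 1/n is above the triangle threshold p ~ 1/n. Asymptotically E[X] ~ (c³/6)·n^{3(1−α)} = (2³/6)·n^{1.5} → ∞; triangles are abundant w.h.p.

E[X] ≈ 764.2874; in regime p = Θ(1/n^{1/2}) E[X] diverges (above the triangle threshold p ~ 1/n).


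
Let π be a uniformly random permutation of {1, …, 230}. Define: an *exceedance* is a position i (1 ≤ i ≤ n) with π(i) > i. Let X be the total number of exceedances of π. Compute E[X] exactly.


Write X = Σ_{i=1}^{230} X_i, where X_i = 1_{π(i) > i}.
For each fixed i, π(i) is uniform over {1, …, 230} (marginal of a uniform permutation), so P[π(i) > i] = (n − i)/n. Summing: Σ_{i=1}^{230} (n − i)/n = (0 + 1 + … + 229)/230 = 230(230 − 1)/(2·230) = (230 − 1)/2.
Hence E[X] = Σ_{i=1}^{230} (230 − i)/230 = 229/2 ≈ 114.500000.

E[X] = 229/2 = 114.500000.


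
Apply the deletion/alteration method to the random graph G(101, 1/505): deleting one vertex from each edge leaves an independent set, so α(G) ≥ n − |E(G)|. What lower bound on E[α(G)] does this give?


E[|E(G)|] = C(101, 2)·p = 5050 · (1/505) = 10.
E[α(G)] ≥ n − E[|E(G)|] = 101 − 10 = 91.
Numerically: ≈ 91.00000.
(This is only a lower bound; the true E[α(G)] may be larger.)

E[α(G)] ≥ 91 ≈ 91.00000.


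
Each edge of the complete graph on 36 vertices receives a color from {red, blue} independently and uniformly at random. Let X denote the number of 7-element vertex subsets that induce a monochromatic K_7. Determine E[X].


Let X = Σ_S X_S over the C(36, 7) = 8347680 subsets S of size 7, where X_S = 1 if the K_7 on S is monochromatic.
For a fixed S, the K_7 on S has C(7, 2) = 21 edges. P[all 21 edges red] = (1/2)^21, and likewise for blue, so P[monochromatic] = 2·(1/2)^21 = 2^{1 − 21} = 1/1048576.
Summing: E[X] = C(36, 7) · 2^{1 − 21} = 8347680 · 1/1048576 = 260865/32768.
Numerically: E[X] ≈ 7.960968.

E[X] = C(36,7)·2^(1−C(7,2)) = 260865/32768 ≈ 7.960968.


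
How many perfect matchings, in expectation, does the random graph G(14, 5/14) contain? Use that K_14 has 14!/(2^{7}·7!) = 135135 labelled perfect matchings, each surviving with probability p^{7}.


K_14 has 14!/(2^{7}·7!) = 135135 labelled perfect matchings.
For each such perfect matching H, let X_H = 1 if all 7 edges of H are present in G. Then P[X_H = 1] = p^{7} = (5/14)^{7} = 78125/105413504.
Summing the indicators: E[X] = Σ_H E[X_H] = 135135 · p^{7} = 135135 · 78125/105413504 = 1508203125/15059072.
Numerically: E[X] ≈ 100.

E[X] = 135135 · (5/14)^{7} = 1508203125/15059072 ≈ 100.


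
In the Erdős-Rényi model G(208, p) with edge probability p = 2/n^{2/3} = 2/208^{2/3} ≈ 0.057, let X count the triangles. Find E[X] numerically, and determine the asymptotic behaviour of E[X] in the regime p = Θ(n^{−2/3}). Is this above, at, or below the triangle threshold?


Number of potential triangles: C(208, 3) = 1478256.
Each occurs with probability p³ ≈ (0.057)³ ≈ 1.84911e-04.
By linearity: E[X] = C(208, 3)·p³ ≈ 1478256 · 1.84911e-04 ≈ 273.346.
Since α = 2/3 < 1, p = c/n^{2/3} ≫ 1/n is above the triangle threshold p ~ 1/n. Asymptotically E[X] ~ (c³/6)·n^{3(1−α)} = (2³/6)·n^{1} → ∞; triangles are abundant w.h.p.

E[X] ≈ 273.346; in regime p = Θ(1/n^{2/3}) E[X] diverges (above the triangle threshold p ~ 1/n).


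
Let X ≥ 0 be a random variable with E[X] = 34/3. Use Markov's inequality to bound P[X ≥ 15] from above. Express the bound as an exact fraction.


μ = E[X] = 34/3, a = 15.
Markov: P[X ≥ 15] ≤ μ/a = (34/3)/15 = 34/45.
Numerically: ≈ 0.755556.
(Since a = 15 > μ = 11.333333, the bound 34/45 is < 1 and informative.)

P[X ≥ 15] ≤ 34/45 ≈ 0.755556.


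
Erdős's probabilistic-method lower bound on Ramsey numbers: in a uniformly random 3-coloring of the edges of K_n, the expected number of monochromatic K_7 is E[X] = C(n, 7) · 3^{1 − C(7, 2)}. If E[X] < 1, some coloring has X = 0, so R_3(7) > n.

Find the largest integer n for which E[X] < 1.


We need C(n, 7) · 3^{1 − 21} < 1, i.e. C(n, 7) < 3^{21 − 1} = 3486784401.
Check values of n near the boundary:
  n = 77: C(77, 7) = 2404808340; 2404808340 < 3486784401? YES
  n = 78: C(78, 7) = 2641902120; 2641902120 < 3486784401? YES
  n = 79: C(79, 7) = 2898753715; 2898753715 < 3486784401? YES
  n = 80: C(80, 7) = 3176716400; 3176716400 < 3486784401? YES
  n = 81: C(81, 7) = 3477216600; 3477216600 < 3486784401? YES
  n = 82: C(82, 7) = 3801756816; 3801756816 < 3486784401? NO
  n = 83: C(83, 7) = 4151918628; 4151918628 < 3486784401? NO
The largest n with C(n, 7) < 3486784401 is n = 81 (where E[X] = 42928600/43046721 ≈ 0.9973). Hence R_3(7) > 81, i.e. R_3(7) ≥ 82.

Largest n = 81; hence R_3(7) > 81.


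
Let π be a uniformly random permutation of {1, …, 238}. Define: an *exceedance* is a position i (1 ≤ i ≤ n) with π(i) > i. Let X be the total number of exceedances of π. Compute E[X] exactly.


Write X = Σ_{i=1}^{238} X_i, where X_i = 1_{π(i) > i}.
For each fixed i, π(i) is uniform over {1, …, 238} (marginal of a uniform permutation), so P[π(i) > i] = (n − i)/n. Summing: Σ_{i=1}^{238} (n − i)/n = (0 + 1 + … + 237)/238 = 238(238 − 1)/(2·238) = (238 − 1)/2.
Hence E[X] = Σ_{i=1}^{238} (238 − i)/238 = 237/2 ≈ 118.50000.

E[X] = 237/2 = 118.50000.


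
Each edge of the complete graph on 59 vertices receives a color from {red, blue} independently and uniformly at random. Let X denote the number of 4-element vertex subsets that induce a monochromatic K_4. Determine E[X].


Let X = Σ_S X_S over the C(59, 4) = 455126 subsets S of size 4, where X_S = 1 if the K_4 on S is monochromatic.
For a fixed S, the K_4 on S has C(4, 2) = 6 edges. P[all 6 edges red] = (1/2)^6, and likewise for blue, so P[monochromatic] = 2·(1/2)^6 = 2^{1 − 6} = 1/32.
By linearity of expectation: E[X] = C(59, 4) · 2^{1 − 6} = 455126 · 1/32 = 227563/16.
Numerically: E[X] ≈ 14222.6875.

E[X] = C(59,4)·2^(1−C(4,2)) = 227563/16 ≈ 14222.6875.


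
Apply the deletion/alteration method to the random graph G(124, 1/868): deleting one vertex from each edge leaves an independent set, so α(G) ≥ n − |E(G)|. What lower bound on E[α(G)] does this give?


E[|E(G)|] = C(124, 2)·p = 7626 · (1/868) = 123/14.
E[α(G)] ≥ n − E[|E(G)|] = 124 − 123/14 = 1613/14.
Numerically: ≈ 115.214286.
(This is only a lower bound; the true E[α(G)] may be larger.)

E[α(G)] ≥ 1613/14 ≈ 115.214286.


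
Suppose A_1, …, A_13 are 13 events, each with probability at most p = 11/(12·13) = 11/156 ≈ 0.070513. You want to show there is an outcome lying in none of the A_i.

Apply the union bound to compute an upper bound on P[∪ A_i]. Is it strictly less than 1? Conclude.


Union bound: P[∪_{i=1}^{13} A_i] ≤ Σ_i P[A_i] ≤ 13·p = 13·(11/156) = 11/12.
Numerically: 11/12 ≈ 0.916667.
Is 11/12 < 1? YES.
Since P[∪ A_i] ≤ 11/12 < 1, the complement has P[∩ A_i^c] ≥ 1 − 11/12 = 1/12 > 0, so some outcome avoids every A_i.

13·p = 11/12 ≈ 0.916667; existence CERTIFIED by the union bound.


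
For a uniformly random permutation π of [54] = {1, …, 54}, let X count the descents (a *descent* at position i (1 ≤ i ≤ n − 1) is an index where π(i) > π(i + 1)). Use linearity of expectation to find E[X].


Write X = Σ X_I over i = 1, …, 53, with X_I the indicator of one descent.
There are 53 indicators.
For each fixed i, the pair (π(i), π(i+1)) is a uniformly random ordered pair of distinct values from {1, …, 54}; by symmetry P[π(i) > π(i+1)] = 1/2.
By linearity: E[X] = 53 · (1/2) = (54 − 1) · (1/2) = 53/2 ≈ 26.50000.

E[X] = 53/2 = 26.50000.


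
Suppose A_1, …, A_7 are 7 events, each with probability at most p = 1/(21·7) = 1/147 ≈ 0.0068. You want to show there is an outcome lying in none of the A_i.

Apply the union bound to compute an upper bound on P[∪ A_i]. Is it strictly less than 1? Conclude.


Union bound: P[∪_{i=1}^{7} A_i] ≤ Σ_i P[A_i] ≤ 7·p = 7·(1/147) = 1/21.
Numerically: 1/21 ≈ 0.0476.
Is 1/21 < 1? YES.
Since P[∪ A_i] ≤ 1/21 < 1, the complement has P[∩ A_i^c] ≥ 1 − 1/21 = 20/21 > 0, so some outcome avoids every A_i.

7·p = 1/21 ≈ 0.0476; existence CERTIFIED by the union bound.


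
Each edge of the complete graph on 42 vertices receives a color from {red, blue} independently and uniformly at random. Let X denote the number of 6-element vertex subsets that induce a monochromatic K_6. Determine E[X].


Let X = Σ_S X_S over the C(42, 6) = 5245786 subsets S of size 6, where X_S = 1 if the K_6 on S is monochromatic.
For a fixed S, the K_6 on S has C(6, 2) = 15 edges. P[all 15 edges red] = (1/2)^15, and likewise for blue, so P[monochromatic] = 2·(1/2)^15 = 2^{1 − 15} = 1/16384.
By linearity: E[X] = C(42, 6) · 2^{1 − 15} = 5245786 · 1/16384 = 2622893/8192.
Numerically: E[X] ≈ 320.17737.

E[X] = C(42,6)·2^(1−C(6,2)) = 2622893/8192 ≈ 320.17737.


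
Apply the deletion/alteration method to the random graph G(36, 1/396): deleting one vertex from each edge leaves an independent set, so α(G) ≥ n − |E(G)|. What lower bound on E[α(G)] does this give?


E[|E(G)|] = C(36, 2)·p = 630 · (1/396) = 35/22.
E[α(G)] ≥ n − E[|E(G)|] = 36 − 35/22 = 757/22.
Numerically: ≈ 34.409091.
(This is only a lower bound; the true E[α(G)] may be larger.)

E[α(G)] ≥ 757/22 ≈ 34.409091.


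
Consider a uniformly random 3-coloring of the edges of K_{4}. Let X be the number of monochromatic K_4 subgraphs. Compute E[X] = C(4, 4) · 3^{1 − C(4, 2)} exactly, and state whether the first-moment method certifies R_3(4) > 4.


E[X] = C(4, 4) · 3^{1 − 6} = 1 · 3^{−5} = 1/243.
As a reduced fraction: E[X] = 1/243 ≈ 0.0041152.
Is E[X] < 1? YES.
Since E[X] < 1, there exists a 3-coloring of K_{4} with no monochromatic K_4; hence R_3(4) > 4.

E[X] = 1/243 ≈ 0.0041152; E[X] < 1, so R_3(4) > 4.


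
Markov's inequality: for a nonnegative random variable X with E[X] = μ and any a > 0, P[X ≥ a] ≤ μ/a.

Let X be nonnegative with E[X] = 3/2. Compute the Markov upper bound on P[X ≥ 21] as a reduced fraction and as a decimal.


μ = E[X] = 3/2, a = 21.
Markov: P[X ≥ 21] ≤ μ/a = (3/2)/21 = 1/14.
Numerically: ≈ 0.071.
(Since a = 21 > μ = 1.500, the bound 1/14 is < 1 and informative.)

P[X ≥ 21] ≤ 1/14 ≈ 0.071.


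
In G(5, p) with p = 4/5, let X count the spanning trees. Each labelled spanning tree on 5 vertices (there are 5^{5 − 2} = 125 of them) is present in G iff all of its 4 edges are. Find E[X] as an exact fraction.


K_5 has 5^{5 − 2} = 125 labelled spanning trees.
For each such spanning tree H, let X_H = 1 if all 4 edges of H are present in G. Then P[X_H = 1] = p^{4} = (4/5)^{4} = 256/625.
Summing the indicators: E[X] = Σ_H E[X_H] = 125 · p^{4} = 125 · 256/625 = 256/5.
Numerically: E[X] ≈ 51.2.

E[X] = 125 · (4/5)^{4} = 256/5 ≈ 51.2.


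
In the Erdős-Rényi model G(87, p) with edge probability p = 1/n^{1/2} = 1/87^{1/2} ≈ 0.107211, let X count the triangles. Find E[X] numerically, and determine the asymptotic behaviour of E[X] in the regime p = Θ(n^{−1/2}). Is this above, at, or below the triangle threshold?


Number of potential triangles: C(87, 3) = 105995.
Each occurs with probability p³ ≈ (0.107211)³ ≈ 1.23231326e-03.
By linearity: E[X] = C(87, 3)·p³ ≈ 105995 · 1.23231326e-03 ≈ 130.619044.
Since α = 1/2 < 1, p = c/n^{1/2} ≫ 1/n is above the triangle threshold p ~ 1/n. Asymptotically E[X] ~ (c³/6)·n^{3(1−α)} = (1³/6)·n^{1.5} → ∞; triangles are abundant w.h.p.

E[X] ≈ 130.619044; in regime p = Θ(1/n^{1/2}) E[X] diverges (above the triangle threshold p ~ 1/n).


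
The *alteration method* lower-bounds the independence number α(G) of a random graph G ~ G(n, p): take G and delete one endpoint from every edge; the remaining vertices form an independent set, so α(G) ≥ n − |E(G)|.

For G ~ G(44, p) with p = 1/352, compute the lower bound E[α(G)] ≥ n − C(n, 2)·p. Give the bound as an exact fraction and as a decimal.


E[|E(G)|] = C(44, 2)·p = 946 · (1/352) = 43/16.
E[α(G)] ≥ n − E[|E(G)|] = 44 − 43/16 = 661/16.
Numerically: ≈ 41.312500.
(This is only a lower bound; the true E[α(G)] may be larger.)

E[α(G)] ≥ 661/16 ≈ 41.312500.


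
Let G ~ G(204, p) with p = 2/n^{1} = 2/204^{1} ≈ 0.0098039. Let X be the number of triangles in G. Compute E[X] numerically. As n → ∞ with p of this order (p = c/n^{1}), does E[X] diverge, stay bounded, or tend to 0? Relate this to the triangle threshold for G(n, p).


Number of potential triangles: C(204, 3) = 1394204.
Each occurs with probability p³ ≈ (0.0098039)³ ≈ 9.4232233e-07.
By linearity: E[X] = C(204, 3)·p³ ≈ 1394204 · 9.4232233e-07 ≈ 1.31379.
Here α = 1, so p = 2/n is exactly at the triangle threshold p ~ 1/n. Asymptotically E[X] → c³/6 = 2³/6 = 4/3 ≈ 1.33333, a bounded constant. In this regime the triangle count is asymptotically Poisson(c³/6).

E[X] ≈ 1.31379; in regime p = Θ(1/n^{1}) E[X] stays bounded (at the triangle threshold p ~ 1/n).


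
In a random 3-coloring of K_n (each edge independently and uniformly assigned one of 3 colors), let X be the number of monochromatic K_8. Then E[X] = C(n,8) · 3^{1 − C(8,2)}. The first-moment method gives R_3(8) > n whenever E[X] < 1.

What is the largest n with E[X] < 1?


We need C(n, 8) · 3^{1 − 28} < 1, i.e. C(n, 8) < 3^{28 − 1} = 7625597484987.
Check values of n near the boundary:
  n = 151: C(151, 8) = 5551321138650; 5551321138650 < 7625597484987? YES
  n = 152: C(152, 8) = 5859727868575; 5859727868575 < 7625597484987? YES
  n = 153: C(153, 8) = 6183023199255; 6183023199255 < 7625597484987? YES
  n = 154: C(154, 8) = 6521818990995; 6521818990995 < 7625597484987? YES
  n = 155: C(155, 8) = 6876747915675; 6876747915675 < 7625597484987? YES
  n = 156: C(156, 8) = 7248464019225; 7248464019225 < 7625597484987? YES
  n = 157: C(157, 8) = 7637643295425; 7637643295425 < 7625597484987? NO
The largest n with C(n, 8) < 7625597484987 is n = 156 (where E[X] = 805384891025/847288609443 ≈ 0.95054). Hence R_3(8) > 156, i.e. R_3(8) ≥ 157.

Largest n = 156; hence R_3(8) > 156.


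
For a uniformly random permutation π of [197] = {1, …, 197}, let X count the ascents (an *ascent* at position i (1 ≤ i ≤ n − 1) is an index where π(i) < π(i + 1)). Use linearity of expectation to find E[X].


Write X = Σ X_I over i = 1, …, 196, with X_I the indicator of one ascent.
There are 196 indicators.
For each fixed i, the pair (π(i), π(i+1)) is a uniformly random ordered pair of distinct values from {1, …, 197}; by symmetry P[π(i) < π(i+1)] = 1/2.
By linearity: E[X] = 196 · (1/2) = (197 − 1) · (1/2) = 98 ≈ 98.00000.

E[X] = 98 = 98.00000.


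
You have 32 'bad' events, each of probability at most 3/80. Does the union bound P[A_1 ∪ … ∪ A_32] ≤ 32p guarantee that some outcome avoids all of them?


Union bound: P[∪_{i=1}^{32} A_i] ≤ Σ_i P[A_i] ≤ 32·p = 32·(3/80) = 6/5.
Numerically: 6/5 ≈ 1.20000.
Is 6/5 < 1? NO.
Since the bound 6/5 is ≥ 1, the union bound is uninformative here; it does NOT by itself certify existence.

32·p = 6/5 ≈ 1.20000; existence NOT certified by the union bound.


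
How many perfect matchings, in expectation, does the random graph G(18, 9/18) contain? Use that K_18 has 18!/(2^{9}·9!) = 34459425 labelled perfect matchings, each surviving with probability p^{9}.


K_18 has 18!/(2^{9}·9!) = 34459425 labelled perfect matchings.
For each such perfect matching H, let X_H = 1 if all 9 edges of H are present in G. Then P[X_H = 1] = p^{9} = (1/2)^{9} = 1/512.
By linearity: E[X] = Σ_H E[X_H] = 34459425 · p^{9} = 34459425 · 1/512 = 34459425/512.
Numerically: E[X] ≈ 67303.6.

E[X] = 34459425 · (1/2)^{9} = 34459425/512 ≈ 67303.6.


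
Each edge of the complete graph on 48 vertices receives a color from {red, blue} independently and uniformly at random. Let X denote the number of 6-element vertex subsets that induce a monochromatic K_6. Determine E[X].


Let X = Σ_S X_S over the C(48, 6) = 12271512 subsets S of size 6, where X_S = 1 if the K_6 on S is monochromatic.
For a fixed S, the K_6 on S has C(6, 2) = 15 edges. P[all 15 edges red] = (1/2)^15, and likewise for blue, so P[monochromatic] = 2·(1/2)^15 = 2^{1 − 15} = 1/16384.
By linearity: E[X] = C(48, 6) · 2^{1 − 15} = 12271512 · 1/16384 = 1533939/2048.
Numerically: E[X] ≈ 748.993652.

E[X] = C(48,6)·2^(1−C(6,2)) = 1533939/2048 ≈ 748.993652.


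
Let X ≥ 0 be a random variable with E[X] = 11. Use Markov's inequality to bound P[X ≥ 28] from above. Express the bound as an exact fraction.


μ = E[X] = 11, a = 28.
Markov: P[X ≥ 28] ≤ μ/a = (11)/28 = 11/28.
Numerically: ≈ 0.3929.
(Since a = 28 > μ = 11.0000, the bound 11/28 is < 1 and informative.)

P[X ≥ 28] ≤ 11/28 ≈ 0.3929.


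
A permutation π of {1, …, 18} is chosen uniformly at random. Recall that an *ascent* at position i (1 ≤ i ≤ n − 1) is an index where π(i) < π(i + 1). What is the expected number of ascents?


Write X = Σ X_I over i = 1, …, 17, with X_I the indicator of one ascent.
There are 17 indicators.
For each fixed i, the pair (π(i), π(i+1)) is a uniformly random ordered pair of distinct values from {1, …, 18}; by symmetry P[π(i) < π(i+1)] = 1/2.
By linearity: E[X] = 17 · (1/2) = (18 − 1) · (1/2) = 17/2 ≈ 8.500000.

E[X] = 17/2 = 8.500000.


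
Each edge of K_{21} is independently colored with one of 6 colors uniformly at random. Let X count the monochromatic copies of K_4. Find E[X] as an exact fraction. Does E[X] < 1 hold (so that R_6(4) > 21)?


E[X] = C(21, 4) · 6^{1 − 6} = 5985 · 6^{−5} = 5985/7776.
As a reduced fraction: E[X] = 665/864 ≈ 0.76968.
Is E[X] < 1? YES.
Since E[X] < 1, there exists a 6-coloring of K_{21} with no monochromatic K_4; hence R_6(4) > 21.

E[X] = 665/864 ≈ 0.76968; E[X] < 1, so R_6(4) > 21.


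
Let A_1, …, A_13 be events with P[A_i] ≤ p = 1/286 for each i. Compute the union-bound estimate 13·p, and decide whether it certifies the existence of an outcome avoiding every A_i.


Union bound: P[∪_{i=1}^{13} A_i] ≤ Σ_i P[A_i] ≤ 13·p = 13·(1/286) = 1/22.
Numerically: 1/22 ≈ 0.0454545.
Is 1/22 < 1? YES.
Since P[∪ A_i] ≤ 1/22 < 1, the complement has P[∩ A_i^c] ≥ 1 − 1/22 = 21/22 > 0, so some outcome avoids every A_i.

13·p = 1/22 ≈ 0.0454545; existence CERTIFIED by the union bound.


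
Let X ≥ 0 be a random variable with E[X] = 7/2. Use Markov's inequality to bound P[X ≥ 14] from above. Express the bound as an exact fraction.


μ = E[X] = 7/2, a = 14.
Markov: P[X ≥ 14] ≤ μ/a = (7/2)/14 = 1/4.
Numerically: ≈ 0.2500.
(Since a = 14 > μ = 3.5000, the bound 1/4 is < 1 and informative.)

P[X ≥ 14] ≤ 1/4 ≈ 0.2500.


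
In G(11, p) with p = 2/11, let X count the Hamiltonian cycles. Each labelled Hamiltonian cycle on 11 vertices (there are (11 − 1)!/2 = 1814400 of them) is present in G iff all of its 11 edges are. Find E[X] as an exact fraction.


K_11 has (11 − 1)!/2 = 1814400 labelled Hamiltonian cycles.
For each such Hamiltonian cycle H, let X_H = 1 if all 11 edges of H are present in G. Then P[X_H = 1] = p^{11} = (2/11)^{11} = 2048/285311670611.
By linearity: E[X] = Σ_H E[X_H] = 1814400 · p^{11} = 1814400 · 2048/285311670611 = 3715891200/285311670611.
Numerically: E[X] ≈ 0.01302.

E[X] = 1814400 · (2/11)^{11} = 3715891200/285311670611 ≈ 0.01302.


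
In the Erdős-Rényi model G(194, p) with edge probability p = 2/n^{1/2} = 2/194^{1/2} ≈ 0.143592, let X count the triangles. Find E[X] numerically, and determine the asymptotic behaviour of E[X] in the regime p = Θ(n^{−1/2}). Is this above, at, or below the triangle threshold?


Number of potential triangles: C(194, 3) = 1198144.
Each occurs with probability p³ ≈ (0.143592)³ ≈ 2.96065220e-03.
By linearity: E[X] = C(194, 3)·p³ ≈ 1198144 · 2.96065220e-03 ≈ 3547.287670.
Since α = 1/2 < 1, p = c/n^{1/2} ≫ 1/n is above the triangle threshold p ~ 1/n. Asymptotically E[X] ~ (c³/6)·n^{3(1−α)} = (2³/6)·n^{1.5} → ∞; triangles are abundant w.h.p.

E[X] ≈ 3547.287670; in regime p = Θ(1/n^{1/2}) E[X] diverges (above the triangle threshold p ~ 1/n).


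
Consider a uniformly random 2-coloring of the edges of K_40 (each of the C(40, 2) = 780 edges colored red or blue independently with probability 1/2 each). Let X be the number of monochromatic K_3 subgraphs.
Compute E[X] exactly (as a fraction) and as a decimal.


Let X = Σ_S X_S over the C(40, 3) = 9880 subsets S of size 3, where X_S = 1 if the K_3 on S is monochromatic.
For a fixed S, the K_3 on S has C(3, 2) = 3 edges. P[all 3 edges red] = (1/2)^3, and likewise for blue, so P[monochromatic] = 2·(1/2)^3 = 2^{1 − 3} = 1/4.
By linearity of expectation: E[X] = C(40, 3) · 2^{1 − 3} = 9880 · 1/4 = 2470.
Numerically: E[X] ≈ 2470.0000.

E[X] = C(40,3)·2^(1−C(3,2)) = 2470 ≈ 2470.0000.


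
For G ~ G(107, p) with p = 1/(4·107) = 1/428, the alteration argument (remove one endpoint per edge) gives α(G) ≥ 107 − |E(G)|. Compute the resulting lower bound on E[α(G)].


E[|E(G)|] = C(107, 2)·p = 5671 · (1/428) = 53/4.
E[α(G)] ≥ n − E[|E(G)|] = 107 − 53/4 = 375/4.
Numerically: ≈ 93.750000.
(This is only a lower bound; the true E[α(G)] may be larger.)

E[α(G)] ≥ 375/4 ≈ 93.750000.


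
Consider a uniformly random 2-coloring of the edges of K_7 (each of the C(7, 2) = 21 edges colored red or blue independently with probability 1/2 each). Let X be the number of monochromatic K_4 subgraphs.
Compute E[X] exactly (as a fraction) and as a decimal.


Let X = Σ_S X_S over the C(7, 4) = 35 subsets S of size 4, where X_S = 1 if the K_4 on S is monochromatic.
For a fixed S, the K_4 on S has C(4, 2) = 6 edges. P[all 6 edges red] = (1/2)^6, and likewise for blue, so P[monochromatic] = 2·(1/2)^6 = 2^{1 − 6} = 1/32.
By linearity of expectation: E[X] = C(7, 4) · 2^{1 − 6} = 35 · 1/32 = 35/32.
Numerically: E[X] ≈ 1.094.

E[X] = C(7,4)·2^(1−C(4,2)) = 35/32 ≈ 1.094.


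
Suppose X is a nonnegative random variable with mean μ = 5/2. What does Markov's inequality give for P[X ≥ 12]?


μ = E[X] = 5/2, a = 12.
Markov: P[X ≥ 12] ≤ μ/a = (5/2)/12 = 5/24.
Numerically: ≈ 0.208333.
(Since a = 12 > μ = 2.500000, the bound 5/24 is < 1 and informative.)

P[X ≥ 12] ≤ 5/24 ≈ 0.208333.


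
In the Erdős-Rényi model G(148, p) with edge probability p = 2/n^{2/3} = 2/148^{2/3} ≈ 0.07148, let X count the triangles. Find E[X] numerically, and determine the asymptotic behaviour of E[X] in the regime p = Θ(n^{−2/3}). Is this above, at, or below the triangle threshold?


Number of potential triangles: C(148, 3) = 529396.
Each occurs with probability p³ ≈ (0.07148)³ ≈ 3.652301e-04.
By linearity: E[X] = C(148, 3)·p³ ≈ 529396 · 3.652301e-04 ≈ 193.3514.
Since α = 2/3 < 1, p = c/n^{2/3} ≫ 1/n is above the triangle threshold p ~ 1/n. Asymptotically E[X] ~ (c³/6)·n^{3(1−α)} = (2³/6)·n^{1} → ∞; triangles are abundant w.h.p.

E[X] ≈ 193.3514; in regime p = Θ(1/n^{2/3}) E[X] diverges (above the triangle threshold p ~ 1/n).


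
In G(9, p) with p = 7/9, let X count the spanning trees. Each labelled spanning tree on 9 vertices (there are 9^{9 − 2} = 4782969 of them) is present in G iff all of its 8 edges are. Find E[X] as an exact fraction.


K_9 has 9^{9 − 2} = 4782969 labelled spanning trees.
For each such spanning tree H, let X_H = 1 if all 8 edges of H are present in G. Then P[X_H = 1] = p^{8} = (7/9)^{8} = 5764801/43046721.
Summing the indicators: E[X] = Σ_H E[X_H] = 4782969 · p^{8} = 4782969 · 5764801/43046721 = 5764801/9.
Numerically: E[X] ≈ 6.4053e+05.

E[X] = 4782969 · (7/9)^{8} = 5764801/9 ≈ 6.4053e+05.


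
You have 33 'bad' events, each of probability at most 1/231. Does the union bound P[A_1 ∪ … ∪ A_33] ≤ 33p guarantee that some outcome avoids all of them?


Union bound: P[∪_{i=1}^{33} A_i] ≤ Σ_i P[A_i] ≤ 33·p = 33·(1/231) = 1/7.
Numerically: 1/7 ≈ 0.14286.
Is 1/7 < 1? YES.
Since P[∪ A_i] ≤ 1/7 < 1, the complement has P[∩ A_i^c] ≥ 1 − 1/7 = 6/7 > 0, so some outcome avoids every A_i.

33·p = 1/7 ≈ 0.14286; existence CERTIFIED by the union bound.


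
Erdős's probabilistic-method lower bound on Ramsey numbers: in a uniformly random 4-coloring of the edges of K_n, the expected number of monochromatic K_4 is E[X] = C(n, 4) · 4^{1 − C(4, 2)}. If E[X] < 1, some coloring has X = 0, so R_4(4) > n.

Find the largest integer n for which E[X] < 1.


We need C(n, 4) · 4^{1 − 6} < 1, i.e. C(n, 4) < 4^{6 − 1} = 1024.
Check values of n near the boundary:
  n = 12: C(12, 4) = 495; 495 < 1024? YES
  n = 13: C(13, 4) = 715; 715 < 1024? YES
  n = 14: C(14, 4) = 1001; 1001 < 1024? YES
  n = 15: C(15, 4) = 1365; 1365 < 1024? NO
  n = 16: C(16, 4) = 1820; 1820 < 1024? NO
  n = 17: C(17, 4) = 2380; 2380 < 1024? NO
The largest n with C(n, 4) < 1024 is n = 14 (where E[X] = 1001/1024 ≈ 0.977539). Hence R_4(4) > 14, i.e. R_4(4) ≥ 15.

Largest n = 14; hence R_4(4) > 14.


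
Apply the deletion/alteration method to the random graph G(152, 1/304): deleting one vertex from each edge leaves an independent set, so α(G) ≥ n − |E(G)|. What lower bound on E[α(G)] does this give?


E[|E(G)|] = C(152, 2)·p = 11476 · (1/304) = 151/4.
E[α(G)] ≥ n − E[|E(G)|] = 152 − 151/4 = 457/4.
Numerically: ≈ 114.250000.
(This is only a lower bound; the true E[α(G)] may be larger.)

E[α(G)] ≥ 457/4 ≈ 114.250000.


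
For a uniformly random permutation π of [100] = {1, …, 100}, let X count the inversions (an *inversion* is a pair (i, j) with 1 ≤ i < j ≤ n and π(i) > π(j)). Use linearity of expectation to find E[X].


Write X = Σ X_I over the C(100, 2) = 4950 pairs i < j, with X_I the indicator of one inversion.
There are 4950 indicators.
For each fixed pair i < j, the values π(i) and π(j) are two distinct elements of {1, …, 100} in uniformly random order; by symmetry P[π(i) > π(j)] = 1/2.
By linearity: E[X] = 4950 · (1/2) = C(100, 2) · (1/2) = 4950/2 = 2475 ≈ 2475.00000.

E[X] = 2475 = 2475.00000.


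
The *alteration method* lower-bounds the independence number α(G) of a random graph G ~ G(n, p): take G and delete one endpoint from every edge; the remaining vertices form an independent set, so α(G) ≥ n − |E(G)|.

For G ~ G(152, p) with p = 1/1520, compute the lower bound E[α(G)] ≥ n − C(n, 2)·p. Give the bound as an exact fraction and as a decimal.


E[|E(G)|] = C(152, 2)·p = 11476 · (1/1520) = 151/20.
E[α(G)] ≥ n − E[|E(G)|] = 152 − 151/20 = 2889/20.
Numerically: ≈ 144.450.
(This is only a lower bound; the true E[α(G)] may be larger.)

E[α(G)] ≥ 2889/20 ≈ 144.450.


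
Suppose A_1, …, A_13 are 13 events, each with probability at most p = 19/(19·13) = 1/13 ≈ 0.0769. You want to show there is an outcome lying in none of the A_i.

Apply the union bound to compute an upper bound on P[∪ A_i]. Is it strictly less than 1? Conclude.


Union bound: P[∪_{i=1}^{13} A_i] ≤ Σ_i P[A_i] ≤ 13·p = 13·(1/13) = 1.
Numerically: 1 ≈ 1.0000.
Is 1 < 1? NO.
Since the bound 1 is ≥ 1, the union bound is uninformative here; it does NOT by itself certify existence.

13·p = 1 ≈ 1.0000; existence NOT certified by the union bound.


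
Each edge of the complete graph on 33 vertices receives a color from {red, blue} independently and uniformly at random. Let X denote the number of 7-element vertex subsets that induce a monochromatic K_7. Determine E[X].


Let X = Σ_S X_S over the C(33, 7) = 4272048 subsets S of size 7, where X_S = 1 if the K_7 on S is monochromatic.
For a fixed S, the K_7 on S has C(7, 2) = 21 edges. P[all 21 edges red] = (1/2)^21, and likewise for blue, so P[monochromatic] = 2·(1/2)^21 = 2^{1 − 21} = 1/1048576.
Summing: E[X] = C(33, 7) · 2^{1 − 21} = 4272048 · 1/1048576 = 267003/65536.
Numerically: E[X] ≈ 4.074142.

E[X] = C(33,7)·2^(1−C(7,2)) = 267003/65536 ≈ 4.074142.


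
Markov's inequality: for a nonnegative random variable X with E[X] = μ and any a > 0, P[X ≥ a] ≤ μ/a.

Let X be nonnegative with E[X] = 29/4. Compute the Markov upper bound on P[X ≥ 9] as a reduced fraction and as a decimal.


μ = E[X] = 29/4, a = 9.
Markov: P[X ≥ 9] ≤ μ/a = (29/4)/9 = 29/36.
Numerically: ≈ 0.806.
(Since a = 9 > μ = 7.250, the bound 29/36 is < 1 and informative.)

P[X ≥ 9] ≤ 29/36 ≈ 0.806.


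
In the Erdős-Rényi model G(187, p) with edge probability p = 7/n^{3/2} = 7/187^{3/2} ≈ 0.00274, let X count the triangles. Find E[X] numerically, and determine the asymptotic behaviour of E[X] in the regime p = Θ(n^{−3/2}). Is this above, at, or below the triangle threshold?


Number of potential triangles: C(187, 3) = 1072445.
Each occurs with probability p³ ≈ (0.00274)³ ≈ 2.05119e-08.
By linearity: E[X] = C(187, 3)·p³ ≈ 1072445 · 2.05119e-08 ≈ 0.022.
Since α = 3/2 > 1, p = c/n^{3/2} = o(1/n) is below the triangle threshold p ~ 1/n. Asymptotically E[X] ~ (c³/6)·n^{3(1−α)} = (7³/6)·n^{-1.5} → 0, so by Markov's inequality G has no triangles w.h.p.

E[X] ≈ 0.022; in regime p = Θ(1/n^{3/2}) E[X] tends to 0 (below the triangle threshold p ~ 1/n).
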